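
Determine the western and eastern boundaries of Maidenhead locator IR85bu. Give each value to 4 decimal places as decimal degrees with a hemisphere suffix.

Field I=8, R=17: +8·20° lon, +17·10° lat → SW at lon -20°, lat 80°.
Square 8, 5: +8·2° lon, +5·1° lat → SW at lon -4°, lat 85°.
Subsquare b=1, u=20: +1·0.0833333° lon, +20·0.0416667° lat → SW at lon -3.91667°, lat 85.8333°.
Cell spans 0.0833333° lon × 0.0416667° lat.
west 3.9167° W, east 3.8333° W.

3.9167° W, 3.8333° W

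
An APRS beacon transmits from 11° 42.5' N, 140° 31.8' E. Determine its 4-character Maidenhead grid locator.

Offset from 180°W / 90°S: lon 320.53°, lat 101.71°.
Field (20°×10°, letters A–R): 320.53/20 → 16 → Q, 101.71/10 → 10 → K; chars QK.
Square (2°×1°, digits 0–9): 0.53/2 → 0, 1.71/1 → 1; chars 01.

QK01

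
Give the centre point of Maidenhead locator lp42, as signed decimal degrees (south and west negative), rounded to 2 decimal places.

62.50, 49.00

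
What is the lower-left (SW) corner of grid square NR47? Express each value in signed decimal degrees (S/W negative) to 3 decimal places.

87.000, 88.000

Field N=13, R=17: +13·20° lon, +17·10° lat → SW at lon 80°, lat 80°.
Square 4, 7: +4·2° lon, +7·1° lat → SW at lon 88°, lat 87°.
latitude 87.000, longitude 88.000.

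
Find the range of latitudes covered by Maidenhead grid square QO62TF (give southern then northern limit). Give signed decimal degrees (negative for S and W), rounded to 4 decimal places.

52.2083, 52.2500

Field Q=16, O=14: +16·20° lon, +14·10° lat → SW at lon 140°, lat 50°.
Square 6, 2: +6·2° lon, +2·1° lat → SW at lon 152°, lat 52°.
Subsquare t=19, f=5: +19·0.0833333° lon, +5·0.0416667° lat → SW at lon 153.583°, lat 52.2083°.
Cell spans 0.0833333° lon × 0.0416667° lat.
south 52.2083, north 52.2500.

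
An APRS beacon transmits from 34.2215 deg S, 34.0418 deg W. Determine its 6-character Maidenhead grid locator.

Shift to the Maidenhead origin (180°W, 90°S): lon 145.9582, lat 55.7785.
Field: lon ⌊145.9582/20⌋ = 7 → H; lat ⌊55.7785/10⌋ = 5 → F.
Square: lon ⌊5.9582/2⌋ = 2; lat ⌊5.7785/1⌋ = 5.
Subsquare: lon ⌊1.9582/0.0833333⌋ = 23 → x; lat ⌊0.7785/0.0416667⌋ = 18 → s.

HF25xs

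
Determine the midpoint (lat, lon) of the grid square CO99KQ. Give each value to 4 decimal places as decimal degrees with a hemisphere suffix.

59.6875° N, 121.1250° W

Field C=2, O=14: +2·20° lon, +14·10° lat → SW at lon -140°, lat 50°.
Square 9, 9: +9·2° lon, +9·1° lat → SW at lon -122°, lat 59°.
Subsquare k=10, q=16: +10·0.0833333° lon, +16·0.0416667° lat → SW at lon -121.167°, lat 59.6667°.
Cell spans 0.0833333° lon × 0.0416667° lat. Centre is SW corner plus half of each.
latitude 59.6875° N, longitude 121.1250° W.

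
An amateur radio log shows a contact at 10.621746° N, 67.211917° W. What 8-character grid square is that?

Offset from 180°W / 90°S: lon 112.78808°, lat 100.62175°.
Field (20°×10°, letters A–R): 112.78808/20 → 5 → F, 100.62175/10 → 10 → K; chars FK.
Square (2°×1°, digits 0–9): 12.78808/2 → 6, 0.62175/1 → 0; chars 60.
Subsquare (5′×2.5′, letters a–x): 0.78808/0.0833333 → 9 → j, 0.62175/0.0416667 → 14 → o; chars jo.
Extended square (30″×15″, digits 0–9): 0.03808/0.00833333 → 4, 0.03841/0.00416667 → 9; chars 49.

FK60jo49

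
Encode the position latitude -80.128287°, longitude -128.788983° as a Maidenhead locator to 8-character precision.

CA59ou59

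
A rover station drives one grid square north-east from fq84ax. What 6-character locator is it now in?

FQ85ba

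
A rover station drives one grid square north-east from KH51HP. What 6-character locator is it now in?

Longitude subsquare h = 7; +1 → 8 = i.
Latitude subsquare p = 15; +1 → 16 = q.

KH51iq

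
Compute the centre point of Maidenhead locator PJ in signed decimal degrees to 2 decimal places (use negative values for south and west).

Field P=15, J=9: +15·20° lon, +9·10° lat → SW at lon 120°, lat 0°.
Cell spans 20° lon × 10° lat. Centre is SW corner plus half of each.
latitude 5.00, longitude 130.00.

5.00, 130.00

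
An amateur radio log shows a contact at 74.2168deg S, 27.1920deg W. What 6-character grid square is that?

HB65js

Shift to the Maidenhead origin (180°W, 90°S): lon 152.8080, lat 15.7832.
Field (20°×10°, letters A–R): 152.8080/20 → 7 → H, 15.7832/10 → 1 → B; chars HB.
Square (2°×1°, digits 0–9): 12.8080/2 → 6, 5.7832/1 → 5; chars 65.
Subsquare (5′×2.5′, letters a–x): 0.8080/0.0833333 → 9 → j, 0.7832/0.0416667 → 18 → s; chars js.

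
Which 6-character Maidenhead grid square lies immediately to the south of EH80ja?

EG89jx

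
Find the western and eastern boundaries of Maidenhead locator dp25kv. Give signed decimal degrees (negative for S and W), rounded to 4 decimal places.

Field D=3, P=15: +3·20° lon, +15·10° lat → SW at lon -120°, lat 60°.
Square 2, 5: +2·2° lon, +5·1° lat → SW at lon -116°, lat 65°.
Subsquare k=10, v=21: +10·0.0833333° lon, +21·0.0416667° lat → SW at lon -115.167°, lat 65.875°.
Cell spans 0.0833333° lon × 0.0416667° lat.
west -115.1667, east -115.0833.

-115.1667, -115.0833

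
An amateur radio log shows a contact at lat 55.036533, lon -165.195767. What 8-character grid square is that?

Add 180° to longitude and 90° to latitude: 14.80423, 145.03653.
Field: lon ⌊14.80423/20⌋ = 0 → A; lat ⌊145.03653/10⌋ = 14 → O.
Square: lon ⌊14.80423/2⌋ = 7; lat ⌊5.03653/1⌋ = 5.
Subsquare: lon ⌊0.80423/0.0833333⌋ = 9 → j; lat ⌊0.03653/0.0416667⌋ = 0 → a.
Extended square: lon ⌊0.05423/0.00833333⌋ = 6; lat ⌊0.03653/0.00416667⌋ = 8.

AO75ja68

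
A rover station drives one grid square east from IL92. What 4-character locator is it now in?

JL02

Longitude square 9; +1 → 10, wraps to 0, carry into field.
Longitude field I = 8; +1 → 9 = J.
The latitude characters are unchanged.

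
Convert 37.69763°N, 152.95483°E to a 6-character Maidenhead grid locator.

QM67lq

Offset from 180°W / 90°S: lon 332.9548°, lat 127.6976°.
Field: 332.9548/20 → 16 → Q, 127.6976/10 → 12 → M; chars QM.
Square: 12.9548/2 → 6, 7.6976/1 → 7; chars 67.
Subsquare: 0.9548/0.0833333 → 11 → l, 0.6976/0.0416667 → 16 → q; chars lq.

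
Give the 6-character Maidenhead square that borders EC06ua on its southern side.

EC05ux

Latitude subsquare a = 0; −1 → -1, wraps to 23 = x, carry into square.
Latitude square 6; −1 → 5.
The longitude characters are unchanged.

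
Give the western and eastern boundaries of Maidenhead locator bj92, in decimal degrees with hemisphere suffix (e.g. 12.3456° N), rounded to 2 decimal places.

Field B=1, J=9: +1·20° lon, +9·10° lat → SW at lon -160°, lat 0°.
Square 9, 2: +9·2° lon, +2·1° lat → SW at lon -142°, lat 2°.
Cell spans 2° lon × 1° lat.
west 142.00° W, east 140.00° W.

142.00° W, 140.00° W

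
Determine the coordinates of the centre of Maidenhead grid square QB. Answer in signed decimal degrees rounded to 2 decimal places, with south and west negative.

-75.00, 150.00

Field Q=16, B=1: +16·20° lon, +1·10° lat → SW at lon 140°, lat -80°.
Cell spans 20° lon × 10° lat. Centre is SW corner plus half of each.
latitude -75.00, longitude 150.00.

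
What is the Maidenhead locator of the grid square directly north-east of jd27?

JD38

Longitude square 2; +1 → 3.
Latitude square 7; +1 → 8.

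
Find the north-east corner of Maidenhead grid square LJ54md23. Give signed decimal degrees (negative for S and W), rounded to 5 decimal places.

Field L=11, J=9: +11·20° lon, +9·10° lat → SW at lon 40°, lat 0°.
Square 5, 4: +5·2° lon, +4·1° lat → SW at lon 50°, lat 4°.
Subsquare m=12, d=3: +12·0.0833333° lon, +3·0.0416667° lat → SW at lon 51°, lat 4.125°.
Extended square 2, 3: +2·0.00833333° lon, +3·0.00416667° lat → SW at lon 51.0167°, lat 4.1375°.
Cell spans 0.00833333° lon × 0.00416667° lat. NE corner is SW corner plus one full cell.
latitude 4.14167, longitude 51.02500.

4.14167, 51.02500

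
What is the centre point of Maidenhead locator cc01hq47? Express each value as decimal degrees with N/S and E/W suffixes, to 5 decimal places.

68.30208° S, 139.37917° W

Field C=2, C=2: +2·20° lon, +2·10° lat → SW at lon -140°, lat -70°.
Square 0, 1: +0·2° lon, +1·1° lat → SW at lon -140°, lat -69°.
Subsquare h=7, q=16: +7·0.0833333° lon, +16·0.0416667° lat → SW at lon -139.417°, lat -68.3333°.
Extended square 4, 7: +4·0.00833333° lon, +7·0.00416667° lat → SW at lon -139.383°, lat -68.3042°.
Cell spans 0.00833333° lon × 0.00416667° lat. Centre is SW corner plus half of each.
latitude 68.30208° S, longitude 139.37917° W.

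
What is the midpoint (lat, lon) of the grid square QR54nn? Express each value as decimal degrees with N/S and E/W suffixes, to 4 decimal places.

Field Q=16, R=17: +16·20° lon, +17·10° lat → SW at lon 140°, lat 80°.
Square 5, 4: +5·2° lon, +4·1° lat → SW at lon 150°, lat 84°.
Subsquare n=13, n=13: +13·0.0833333° lon, +13·0.0416667° lat → SW at lon 151.083°, lat 84.5417°.
Cell spans 0.0833333° lon × 0.0416667° lat. Centre is SW corner plus half of each.
latitude 84.5625° N, longitude 151.1250° E.

84.5625° N, 151.1250° E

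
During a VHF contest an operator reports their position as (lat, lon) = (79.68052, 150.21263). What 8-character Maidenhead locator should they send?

QQ59cq53

Shift to the Maidenhead origin (180°W, 90°S): lon 330.21263, lat 169.68052.
Field (20°×10°, letters A–R): lon ⌊330.21263/20⌋ = 16 → Q; lat ⌊169.68052/10⌋ = 16 → Q.
Square (2°×1°, digits 0–9): lon ⌊10.21263/2⌋ = 5; lat ⌊9.68052/1⌋ = 9.
Subsquare (5′×2.5′, letters a–x): lon ⌊0.21263/0.0833333⌋ = 2 → c; lat ⌊0.68052/0.0416667⌋ = 16 → q.
Extended square (30″×15″, digits 0–9): lon ⌊0.04596/0.00833333⌋ = 5; lat ⌊0.01385/0.00416667⌋ = 3.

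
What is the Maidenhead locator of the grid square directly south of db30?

Latitude square 0; −1 → -1, wraps to 9, carry into field.
Latitude field B = 1; −1 → 0 = A.
The longitude characters are unchanged.

DA39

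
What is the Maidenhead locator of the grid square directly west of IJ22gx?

Longitude subsquare g = 6; −1 → 5 = f.
The latitude characters are unchanged.

IJ22fx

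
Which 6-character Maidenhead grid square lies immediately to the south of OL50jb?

OL50ja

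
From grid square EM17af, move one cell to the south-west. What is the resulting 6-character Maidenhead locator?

EM07xe

Longitude subsquare a = 0; −1 → -1, wraps to 23 = x, carry into square.
Longitude square 1; −1 → 0.
Latitude subsquare f = 5; −1 → 4 = e.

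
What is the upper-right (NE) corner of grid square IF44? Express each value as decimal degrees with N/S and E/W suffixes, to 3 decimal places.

35.000° S, 10.000° W

Field I=8, F=5: +8·20° lon, +5·10° lat → SW at lon -20°, lat -40°.
Square 4, 4: +4·2° lon, +4·1° lat → SW at lon -12°, lat -36°.
Cell spans 2° lon × 1° lat. NE corner is SW corner plus one full cell.
latitude 35.000° S, longitude 10.000° W.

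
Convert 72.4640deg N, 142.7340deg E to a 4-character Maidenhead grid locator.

QQ12

Offset from 180°W / 90°S: lon 322.73°, lat 162.46°.
Field: lon ⌊322.73/20⌋ = 16 → Q; lat ⌊162.46/10⌋ = 16 → Q.
Square: lon ⌊2.73/2⌋ = 1; lat ⌊2.46/1⌋ = 2.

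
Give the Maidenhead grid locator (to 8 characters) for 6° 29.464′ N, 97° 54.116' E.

NJ86wl87

Shift to the Maidenhead origin (180°W, 90°S): lon 277.90193, lat 96.49107.
Field: lon ⌊277.90193/20⌋ = 13 → N; lat ⌊96.49107/10⌋ = 9 → J.
Square: lon ⌊17.90193/2⌋ = 8; lat ⌊6.49107/1⌋ = 6.
Subsquare: lon ⌊1.90193/0.0833333⌋ = 22 → w; lat ⌊0.49107/0.0416667⌋ = 11 → l.
Extended square: lon ⌊0.06860/0.00833333⌋ = 8; lat ⌊0.03273/0.00416667⌋ = 7.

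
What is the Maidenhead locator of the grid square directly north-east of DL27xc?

DL37ad

Longitude subsquare x = 23; +1 → 24, wraps to 0 = a, carry into square.
Longitude square 2; +1 → 3.
Latitude subsquare c = 2; +1 → 3 = d.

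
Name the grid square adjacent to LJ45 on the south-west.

Longitude square 4; −1 → 3.
Latitude square 5; −1 → 4.

LJ34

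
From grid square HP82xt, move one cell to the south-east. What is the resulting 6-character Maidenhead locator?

HP92as

Longitude subsquare x = 23; +1 → 24, wraps to 0 = a, carry into square.
Longitude square 8; +1 → 9.
Latitude subsquare t = 19; −1 → 18 = s.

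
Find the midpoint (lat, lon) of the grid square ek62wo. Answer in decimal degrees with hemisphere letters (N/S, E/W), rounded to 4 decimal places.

Field E=4, K=10: +4·20° lon, +10·10° lat → SW at lon -100°, lat 10°.
Square 6, 2: +6·2° lon, +2·1° lat → SW at lon -88°, lat 12°.
Subsquare w=22, o=14: +22·0.0833333° lon, +14·0.0416667° lat → SW at lon -86.1667°, lat 12.5833°.
Cell spans 0.0833333° lon × 0.0416667° lat. Centre is SW corner plus half of each.
latitude 12.6042° N, longitude 86.1250° W.

12.6042° N, 86.1250° W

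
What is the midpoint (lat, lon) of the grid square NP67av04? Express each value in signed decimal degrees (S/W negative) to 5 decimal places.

67.89375, 92.00417

Field N=13, P=15: +13·20° lon, +15·10° lat → SW at lon 80°, lat 60°.
Square 6, 7: +6·2° lon, +7·1° lat → SW at lon 92°, lat 67°.
Subsquare a=0, v=21: +0·0.0833333° lon, +21·0.0416667° lat → SW at lon 92°, lat 67.875°.
Extended square 0, 4: +0·0.00833333° lon, +4·0.00416667° lat → SW at lon 92°, lat 67.8917°.
Cell spans 0.00833333° lon × 0.00416667° lat. Centre is SW corner plus half of each.
latitude 67.89375, longitude 92.00417.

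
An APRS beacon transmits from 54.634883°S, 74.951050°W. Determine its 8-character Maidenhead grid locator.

FD25mi57

Offset from 180°W / 90°S: lon 105.04895°, lat 35.36512°.
Field: 105.04895/20 → 5 → F, 35.36512/10 → 3 → D; chars FD.
Square: 5.04895/2 → 2, 5.36512/1 → 5; chars 25.
Subsquare: 1.04895/0.0833333 → 12 → m, 0.36512/0.0416667 → 8 → i; chars mi.
Extended square: 0.04895/0.00833333 → 5, 0.03178/0.00416667 → 7; chars 57.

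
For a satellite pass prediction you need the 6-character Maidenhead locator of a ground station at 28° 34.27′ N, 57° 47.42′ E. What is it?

Offset from 180°W / 90°S: lon 237.7903°, lat 118.5712°.
Field: lon ⌊237.7903/20⌋ = 11 → L; lat ⌊118.5712/10⌋ = 11 → L.
Square: lon ⌊17.7903/2⌋ = 8; lat ⌊8.5712/1⌋ = 8.
Subsquare: lon ⌊1.7903/0.0833333⌋ = 21 → v; lat ⌊0.5712/0.0416667⌋ = 13 → n.

LL88vn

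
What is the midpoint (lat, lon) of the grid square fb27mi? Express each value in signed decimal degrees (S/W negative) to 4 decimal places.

-72.6458, -74.9583

Field F=5, B=1: +5·20° lon, +1·10° lat → SW at lon -80°, lat -80°.
Square 2, 7: +2·2° lon, +7·1° lat → SW at lon -76°, lat -73°.
Subsquare m=12, i=8: +12·0.0833333° lon, +8·0.0416667° lat → SW at lon -75°, lat -72.6667°.
Cell spans 0.0833333° lon × 0.0416667° lat. Centre is SW corner plus half of each.
latitude -72.6458, longitude -74.9583.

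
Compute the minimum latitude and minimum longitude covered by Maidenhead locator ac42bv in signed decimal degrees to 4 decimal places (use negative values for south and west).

Field A=0, C=2: +0·20° lon, +2·10° lat → SW at lon -180°, lat -70°.
Square 4, 2: +4·2° lon, +2·1° lat → SW at lon -172°, lat -68°.
Subsquare b=1, v=21: +1·0.0833333° lon, +21·0.0416667° lat → SW at lon -171.917°, lat -67.125°.
latitude -67.1250, longitude -171.9167.

-67.1250, -171.9167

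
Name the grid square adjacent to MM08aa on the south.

MM07ax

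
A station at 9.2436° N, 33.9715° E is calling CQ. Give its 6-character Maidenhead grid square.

KJ69xf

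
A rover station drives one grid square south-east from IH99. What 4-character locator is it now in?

JH08

Longitude square 9; +1 → 10, wraps to 0, carry into field.
Longitude field I = 8; +1 → 9 = J.
Latitude square 9; −1 → 8.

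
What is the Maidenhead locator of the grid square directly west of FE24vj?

Longitude subsquare v = 21; −1 → 20 = u.
The latitude characters are unchanged.

FE24uj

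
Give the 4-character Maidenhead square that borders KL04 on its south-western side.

JL93

Longitude square 0; −1 → -1, wraps to 9, carry into field.
Longitude field K = 10; −1 → 9 = J.
Latitude square 4; −1 → 3.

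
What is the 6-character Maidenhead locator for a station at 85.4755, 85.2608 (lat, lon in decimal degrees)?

NR25pl

Shift to the Maidenhead origin (180°W, 90°S): lon 265.2608, lat 175.4755.
Field (20°×10°, letters A–R): 265.2608/20 → 13 → N, 175.4755/10 → 17 → R; chars NR.
Square (2°×1°, digits 0–9): 5.2608/2 → 2, 5.4755/1 → 5; chars 25.
Subsquare (5′×2.5′, letters a–x): 1.2608/0.0833333 → 15 → p, 0.4755/0.0416667 → 11 → l; chars pl.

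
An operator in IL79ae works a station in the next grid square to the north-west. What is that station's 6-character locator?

Longitude subsquare a = 0; −1 → -1, wraps to 23 = x, carry into square.
Longitude square 7; −1 → 6.
Latitude subsquare e = 4; +1 → 5 = f.

IL69xf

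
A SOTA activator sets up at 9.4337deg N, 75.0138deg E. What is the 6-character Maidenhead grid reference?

Shift to the Maidenhead origin (180°W, 90°S): lon 255.0138, lat 99.4337.
Field (20°×10°, letters A–R): lon ⌊255.0138/20⌋ = 12 → M; lat ⌊99.4337/10⌋ = 9 → J.
Square (2°×1°, digits 0–9): lon ⌊15.0138/2⌋ = 7; lat ⌊9.4337/1⌋ = 9.
Subsquare (5′×2.5′, letters a–x): lon ⌊1.0138/0.0833333⌋ = 12 → m; lat ⌊0.4337/0.0416667⌋ = 10 → k.

MJ79mk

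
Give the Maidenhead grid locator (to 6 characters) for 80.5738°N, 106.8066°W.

DR60on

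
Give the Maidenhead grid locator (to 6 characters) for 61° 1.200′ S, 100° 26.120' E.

Offset from 180°W / 90°S: lon 280.4353°, lat 28.9800°.
Field: 280.4353/20 → 14 → O, 28.9800/10 → 2 → C; chars OC.
Square: 0.4353/2 → 0, 8.9800/1 → 8; chars 08.
Subsquare: 0.4353/0.0833333 → 5 → f, 0.9800/0.0416667 → 23 → x; chars fx.

OC08fx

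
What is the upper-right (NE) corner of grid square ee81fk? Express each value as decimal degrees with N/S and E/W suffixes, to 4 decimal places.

Field E=4, E=4: +4·20° lon, +4·10° lat → SW at lon -100°, lat -50°.
Square 8, 1: +8·2° lon, +1·1° lat → SW at lon -84°, lat -49°.
Subsquare f=5, k=10: +5·0.0833333° lon, +10·0.0416667° lat → SW at lon -83.5833°, lat -48.5833°.
Cell spans 0.0833333° lon × 0.0416667° lat. NE corner is SW corner plus one full cell.
latitude 48.5417° S, longitude 83.5000° W.

48.5417° S, 83.5000° W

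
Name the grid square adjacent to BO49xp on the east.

BO59ap

Longitude subsquare x = 23; +1 → 24, wraps to 0 = a, carry into square.
Longitude square 4; +1 → 5.
The latitude characters are unchanged.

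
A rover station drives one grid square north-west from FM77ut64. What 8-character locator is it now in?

FM77ut55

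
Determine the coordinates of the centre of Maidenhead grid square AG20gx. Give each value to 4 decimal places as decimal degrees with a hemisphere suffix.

Field A=0, G=6: +0·20° lon, +6·10° lat → SW at lon -180°, lat -30°.
Square 2, 0: +2·2° lon, +0·1° lat → SW at lon -176°, lat -30°.
Subsquare g=6, x=23: +6·0.0833333° lon, +23·0.0416667° lat → SW at lon -175.5°, lat -29.0417°.
Cell spans 0.0833333° lon × 0.0416667° lat. Centre is SW corner plus half of each.
latitude 29.0208° S, longitude 175.4583° W.

29.0208° S, 175.4583° W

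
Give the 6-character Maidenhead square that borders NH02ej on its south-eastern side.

NH02fi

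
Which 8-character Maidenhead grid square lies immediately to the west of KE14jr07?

KE14ir97

Longitude extended square 0; −1 → -1, wraps to 9, carry into subsquare.
Longitude subsquare j = 9; −1 → 8 = i.
The latitude characters are unchanged.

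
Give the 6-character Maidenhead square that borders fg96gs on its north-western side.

FG96ft

Longitude subsquare g = 6; −1 → 5 = f.
Latitude subsquare s = 18; +1 → 19 = t.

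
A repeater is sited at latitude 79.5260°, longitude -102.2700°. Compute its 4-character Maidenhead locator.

Shift to the Maidenhead origin (180°W, 90°S): lon 77.73, lat 169.53.
Field: 77.73/20 → 3 → D, 169.53/10 → 16 → Q; chars DQ.
Square: 17.73/2 → 8, 9.53/1 → 9; chars 89.

DQ89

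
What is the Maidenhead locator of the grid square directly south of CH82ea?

CH81ex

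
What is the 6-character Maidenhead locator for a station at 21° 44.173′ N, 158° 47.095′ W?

BL01or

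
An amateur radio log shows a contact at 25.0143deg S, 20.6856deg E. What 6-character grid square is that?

KG04ix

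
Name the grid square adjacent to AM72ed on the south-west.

Longitude subsquare e = 4; −1 → 3 = d.
Latitude subsquare d = 3; −1 → 2 = c.

AM72dc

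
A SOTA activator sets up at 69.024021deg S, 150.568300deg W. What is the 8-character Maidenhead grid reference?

BC40rx14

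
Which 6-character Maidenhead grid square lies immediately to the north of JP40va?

JP40vb

Latitude subsquare a = 0; +1 → 1 = b.
The longitude characters are unchanged.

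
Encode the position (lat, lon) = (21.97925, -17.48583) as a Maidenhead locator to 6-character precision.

IL11gx

Offset from 180°W / 90°S: lon 162.5142°, lat 111.9793°.
Field (20°×10°, letters A–R): 162.5142/20 → 8 → I, 111.9793/10 → 11 → L; chars IL.
Square (2°×1°, digits 0–9): 2.5142/2 → 1, 1.9793/1 → 1; chars 11.
Subsquare (5′×2.5′, letters a–x): 0.5142/0.0833333 → 6 → g, 0.9793/0.0416667 → 23 → x; chars gx.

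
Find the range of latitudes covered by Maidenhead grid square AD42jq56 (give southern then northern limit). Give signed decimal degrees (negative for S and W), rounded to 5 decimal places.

Field A=0, D=3: +0·20° lon, +3·10° lat → SW at lon -180°, lat -60°.
Square 4, 2: +4·2° lon, +2·1° lat → SW at lon -172°, lat -58°.
Subsquare j=9, q=16: +9·0.0833333° lon, +16·0.0416667° lat → SW at lon -171.25°, lat -57.3333°.
Extended square 5, 6: +5·0.00833333° lon, +6·0.00416667° lat → SW at lon -171.208°, lat -57.3083°.
Cell spans 0.00833333° lon × 0.00416667° lat.
south -57.30833, north -57.30417.

-57.30833, -57.30417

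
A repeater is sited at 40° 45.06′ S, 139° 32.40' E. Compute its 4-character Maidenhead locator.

PE99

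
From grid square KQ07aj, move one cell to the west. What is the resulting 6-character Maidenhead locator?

JQ97xj

Longitude subsquare a = 0; −1 → -1, wraps to 23 = x, carry into square.
Longitude square 0; −1 → -1, wraps to 9, carry into field.
Longitude field K = 10; −1 → 9 = J.
The latitude characters are unchanged.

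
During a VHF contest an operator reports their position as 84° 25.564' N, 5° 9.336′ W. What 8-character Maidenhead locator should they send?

Add 180° to longitude and 90° to latitude: 174.84440, 174.42607.
Field: 174.84440/20 → 8 → I, 174.42607/10 → 17 → R; chars IR.
Square: 14.84440/2 → 7, 4.42607/1 → 4; chars 74.
Subsquare: 0.84440/0.0833333 → 10 → k, 0.42607/0.0416667 → 10 → k; chars kk.
Extended square: 0.01107/0.00833333 → 1, 0.00940/0.00416667 → 2; chars 12.

IR74kk12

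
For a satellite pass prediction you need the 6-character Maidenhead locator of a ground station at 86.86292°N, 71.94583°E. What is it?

MR56xu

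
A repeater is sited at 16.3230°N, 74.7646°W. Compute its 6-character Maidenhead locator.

FK26oh

Add 180° to longitude and 90° to latitude: 105.2354, 106.3230.
Field: lon ⌊105.2354/20⌋ = 5 → F; lat ⌊106.3230/10⌋ = 10 → K.
Square: lon ⌊5.2354/2⌋ = 2; lat ⌊6.3230/1⌋ = 6.
Subsquare: lon ⌊1.2354/0.0833333⌋ = 14 → o; lat ⌊0.3230/0.0416667⌋ = 7 → h.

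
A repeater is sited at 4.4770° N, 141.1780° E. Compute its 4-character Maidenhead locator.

QJ04

Add 180° to longitude and 90° to latitude: 321.18, 94.48.
Field: 321.18/20 → 16 → Q, 94.48/10 → 9 → J; chars QJ.
Square: 1.18/2 → 0, 4.48/1 → 4; chars 04.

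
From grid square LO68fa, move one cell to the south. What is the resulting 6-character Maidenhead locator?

LO67fx

Latitude subsquare a = 0; −1 → -1, wraps to 23 = x, carry into square.
Latitude square 8; −1 → 7.
The longitude characters are unchanged.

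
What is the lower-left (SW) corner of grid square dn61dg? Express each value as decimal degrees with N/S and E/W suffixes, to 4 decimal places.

41.2500° N, 107.7500° W

Field D=3, N=13: +3·20° lon, +13·10° lat → SW at lon -120°, lat 40°.
Square 6, 1: +6·2° lon, +1·1° lat → SW at lon -108°, lat 41°.
Subsquare d=3, g=6: +3·0.0833333° lon, +6·0.0416667° lat → SW at lon -107.75°, lat 41.25°.
latitude 41.2500° N, longitude 107.7500° W.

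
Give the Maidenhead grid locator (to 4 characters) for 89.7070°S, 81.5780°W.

Shift to the Maidenhead origin (180°W, 90°S): lon 98.42, lat 0.29.
Field: 98.42/20 → 4 → E, 0.29/10 → 0 → A; chars EA.
Square: 18.42/2 → 9, 0.29/1 → 0; chars 90.

EA90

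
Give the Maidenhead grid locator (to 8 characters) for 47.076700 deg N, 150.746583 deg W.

BN47pb08

Shift to the Maidenhead origin (180°W, 90°S): lon 29.25342, lat 137.07670.
Field (20°×10°, letters A–R): lon ⌊29.25342/20⌋ = 1 → B; lat ⌊137.07670/10⌋ = 13 → N.
Square (2°×1°, digits 0–9): lon ⌊9.25342/2⌋ = 4; lat ⌊7.07670/1⌋ = 7.
Subsquare (5′×2.5′, letters a–x): lon ⌊1.25342/0.0833333⌋ = 15 → p; lat ⌊0.07670/0.0416667⌋ = 1 → b.
Extended square (30″×15″, digits 0–9): lon ⌊0.00342/0.00833333⌋ = 0; lat ⌊0.03503/0.00416667⌋ = 8.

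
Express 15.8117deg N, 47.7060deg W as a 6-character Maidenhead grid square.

GK65dt

Shift to the Maidenhead origin (180°W, 90°S): lon 132.2940, lat 105.8117.
Field (20°×10°, letters A–R): lon ⌊132.2940/20⌋ = 6 → G; lat ⌊105.8117/10⌋ = 10 → K.
Square (2°×1°, digits 0–9): lon ⌊12.2940/2⌋ = 6; lat ⌊5.8117/1⌋ = 5.
Subsquare (5′×2.5′, letters a–x): lon ⌊0.2940/0.0833333⌋ = 3 → d; lat ⌊0.8117/0.0416667⌋ = 19 → t.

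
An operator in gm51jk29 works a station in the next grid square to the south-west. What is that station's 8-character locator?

GM51jk18

Longitude extended square 2; −1 → 1.
Latitude extended square 9; −1 → 8.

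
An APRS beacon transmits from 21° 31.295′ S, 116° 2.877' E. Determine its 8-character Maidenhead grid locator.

OG88al54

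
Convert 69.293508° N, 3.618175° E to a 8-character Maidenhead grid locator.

JP19th40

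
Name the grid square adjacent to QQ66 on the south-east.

QQ75

Longitude square 6; +1 → 7.
Latitude square 6; −1 → 5.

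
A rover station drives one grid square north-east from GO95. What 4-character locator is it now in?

Longitude square 9; +1 → 10, wraps to 0, carry into field.
Longitude field G = 6; +1 → 7 = H.
Latitude square 5; +1 → 6.

HO06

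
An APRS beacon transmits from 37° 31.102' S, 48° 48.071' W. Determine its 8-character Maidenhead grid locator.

GF52ol35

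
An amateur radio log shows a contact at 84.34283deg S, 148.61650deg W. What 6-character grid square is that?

Add 180° to longitude and 90° to latitude: 31.3835, 5.6572.
Field (20°×10°, letters A–R): lon ⌊31.3835/20⌋ = 1 → B; lat ⌊5.6572/10⌋ = 0 → A.
Square (2°×1°, digits 0–9): lon ⌊11.3835/2⌋ = 5; lat ⌊5.6572/1⌋ = 5.
Subsquare (5′×2.5′, letters a–x): lon ⌊1.3835/0.0833333⌋ = 16 → q; lat ⌊0.6572/0.0416667⌋ = 15 → p.

BA55qp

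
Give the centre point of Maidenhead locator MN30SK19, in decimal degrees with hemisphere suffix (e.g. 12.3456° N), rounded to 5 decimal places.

40.45625° N, 67.51250° E

Field M=12, N=13: +12·20° lon, +13·10° lat → SW at lon 60°, lat 40°.
Square 3, 0: +3·2° lon, +0·1° lat → SW at lon 66°, lat 40°.
Subsquare s=18, k=10: +18·0.0833333° lon, +10·0.0416667° lat → SW at lon 67.5°, lat 40.4167°.
Extended square 1, 9: +1·0.00833333° lon, +9·0.00416667° lat → SW at lon 67.5083°, lat 40.4542°.
Cell spans 0.00833333° lon × 0.00416667° lat. Centre is SW corner plus half of each.
latitude 40.45625° N, longitude 67.51250° E.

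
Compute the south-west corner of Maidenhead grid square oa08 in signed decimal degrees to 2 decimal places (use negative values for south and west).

-82.00, 100.00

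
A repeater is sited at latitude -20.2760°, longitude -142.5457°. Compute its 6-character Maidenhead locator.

Add 180° to longitude and 90° to latitude: 37.4543, 69.7240.
Field: lon ⌊37.4543/20⌋ = 1 → B; lat ⌊69.7240/10⌋ = 6 → G.
Square: lon ⌊17.4543/2⌋ = 8; lat ⌊9.7240/1⌋ = 9.
Subsquare: lon ⌊1.4543/0.0833333⌋ = 17 → r; lat ⌊0.7240/0.0416667⌋ = 17 → r.

BG89rr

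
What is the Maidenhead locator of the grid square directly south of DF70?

DE79

Latitude square 0; −1 → -1, wraps to 9, carry into field.
Latitude field F = 5; −1 → 4 = E.
The longitude characters are unchanged.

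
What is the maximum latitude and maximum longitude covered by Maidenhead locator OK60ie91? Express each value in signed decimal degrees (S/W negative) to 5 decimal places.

10.17500, 112.75000

Field O=14, K=10: +14·20° lon, +10·10° lat → SW at lon 100°, lat 10°.
Square 6, 0: +6·2° lon, +0·1° lat → SW at lon 112°, lat 10°.
Subsquare i=8, e=4: +8·0.0833333° lon, +4·0.0416667° lat → SW at lon 112.667°, lat 10.1667°.
Extended square 9, 1: +9·0.00833333° lon, +1·0.00416667° lat → SW at lon 112.742°, lat 10.1708°.
Cell spans 0.00833333° lon × 0.00416667° lat. NE corner is SW corner plus one full cell.
latitude 10.17500, longitude 112.75000.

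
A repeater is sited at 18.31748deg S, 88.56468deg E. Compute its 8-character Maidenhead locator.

Offset from 180°W / 90°S: lon 268.56468°, lat 71.68252°.
Field: lon ⌊268.56468/20⌋ = 13 → N; lat ⌊71.68252/10⌋ = 7 → H.
Square: lon ⌊8.56468/2⌋ = 4; lat ⌊1.68252/1⌋ = 1.
Subsquare: lon ⌊0.56468/0.0833333⌋ = 6 → g; lat ⌊0.68252/0.0416667⌋ = 16 → q.
Extended square: lon ⌊0.06468/0.00833333⌋ = 7; lat ⌊0.01585/0.00416667⌋ = 3.

NH41gq73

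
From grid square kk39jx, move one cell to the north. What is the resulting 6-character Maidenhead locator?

KL30ja

Latitude subsquare x = 23; +1 → 24, wraps to 0 = a, carry into square.
Latitude square 9; +1 → 10, wraps to 0, carry into field.
Latitude field K = 10; +1 → 11 = L.
The longitude characters are unchanged.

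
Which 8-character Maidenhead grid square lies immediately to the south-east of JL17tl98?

JL17ul07

Longitude extended square 9; +1 → 10, wraps to 0, carry into subsquare.
Longitude subsquare t = 19; +1 → 20 = u.
Latitude extended square 8; −1 → 7.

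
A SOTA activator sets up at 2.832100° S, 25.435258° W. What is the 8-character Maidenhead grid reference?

Offset from 180°W / 90°S: lon 154.56474°, lat 87.16790°.
Field: lon ⌊154.56474/20⌋ = 7 → H; lat ⌊87.16790/10⌋ = 8 → I.
Square: lon ⌊14.56474/2⌋ = 7; lat ⌊7.16790/1⌋ = 7.
Subsquare: lon ⌊0.56474/0.0833333⌋ = 6 → g; lat ⌊0.16790/0.0416667⌋ = 4 → e.
Extended square: lon ⌊0.06474/0.00833333⌋ = 7; lat ⌊0.00123/0.00416667⌋ = 0.

HI77ge70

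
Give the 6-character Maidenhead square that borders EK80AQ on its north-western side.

EK70xr

Longitude subsquare a = 0; −1 → -1, wraps to 23 = x, carry into square.
Longitude square 8; −1 → 7.
Latitude subsquare q = 16; +1 → 17 = r.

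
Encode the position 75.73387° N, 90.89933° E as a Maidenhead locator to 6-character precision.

Offset from 180°W / 90°S: lon 270.8993°, lat 165.7339°.
Field (20°×10°, letters A–R): 270.8993/20 → 13 → N, 165.7339/10 → 16 → Q; chars NQ.
Square (2°×1°, digits 0–9): 10.8993/2 → 5, 5.7339/1 → 5; chars 55.
Subsquare (5′×2.5′, letters a–x): 0.8993/0.0833333 → 10 → k, 0.7339/0.0416667 → 17 → r; chars kr.

NQ55kr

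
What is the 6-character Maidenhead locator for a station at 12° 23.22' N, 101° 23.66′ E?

Add 180° to longitude and 90° to latitude: 281.3943, 102.3870.
Field: 281.3943/20 → 14 → O, 102.3870/10 → 10 → K; chars OK.
Square: 1.3943/2 → 0, 2.3870/1 → 2; chars 02.
Subsquare: 1.3943/0.0833333 → 16 → q, 0.3870/0.0416667 → 9 → j; chars qj.

OK02qj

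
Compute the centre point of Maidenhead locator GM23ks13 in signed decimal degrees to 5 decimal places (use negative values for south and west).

33.76458, -55.15417

Field G=6, M=12: +6·20° lon, +12·10° lat → SW at lon -60°, lat 30°.
Square 2, 3: +2·2° lon, +3·1° lat → SW at lon -56°, lat 33°.
Subsquare k=10, s=18: +10·0.0833333° lon, +18·0.0416667° lat → SW at lon -55.1667°, lat 33.75°.
Extended square 1, 3: +1·0.00833333° lon, +3·0.00416667° lat → SW at lon -55.1583°, lat 33.7625°.
Cell spans 0.00833333° lon × 0.00416667° lat. Centre is SW corner plus half of each.
latitude 33.76458, longitude -55.15417.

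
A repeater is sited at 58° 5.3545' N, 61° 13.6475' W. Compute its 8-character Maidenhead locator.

Shift to the Maidenhead origin (180°W, 90°S): lon 118.77254, lat 148.08924.
Field (20°×10°, letters A–R): lon ⌊118.77254/20⌋ = 5 → F; lat ⌊148.08924/10⌋ = 14 → O.
Square (2°×1°, digits 0–9): lon ⌊18.77254/2⌋ = 9; lat ⌊8.08924/1⌋ = 8.
Subsquare (5′×2.5′, letters a–x): lon ⌊0.77254/0.0833333⌋ = 9 → j; lat ⌊0.08924/0.0416667⌋ = 2 → c.
Extended square (30″×15″, digits 0–9): lon ⌊0.02254/0.00833333⌋ = 2; lat ⌊0.00591/0.00416667⌋ = 1.

FO98jc21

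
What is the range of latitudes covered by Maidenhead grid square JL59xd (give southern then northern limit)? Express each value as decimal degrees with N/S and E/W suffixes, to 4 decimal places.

29.1250° N, 29.1667° N

Field J=9, L=11: +9·20° lon, +11·10° lat → SW at lon 0°, lat 20°.
Square 5, 9: +5·2° lon, +9·1° lat → SW at lon 10°, lat 29°.
Subsquare x=23, d=3: +23·0.0833333° lon, +3·0.0416667° lat → SW at lon 11.9167°, lat 29.125°.
Cell spans 0.0833333° lon × 0.0416667° lat.
south 29.1250° N, north 29.1667° N.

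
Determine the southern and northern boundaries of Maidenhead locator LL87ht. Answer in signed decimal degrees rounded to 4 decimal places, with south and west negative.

27.7917, 27.8333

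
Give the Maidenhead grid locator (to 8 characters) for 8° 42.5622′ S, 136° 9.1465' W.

Shift to the Maidenhead origin (180°W, 90°S): lon 43.84756, lat 81.29063.
Field: 43.84756/20 → 2 → C, 81.29063/10 → 8 → I; chars CI.
Square: 3.84756/2 → 1, 1.29063/1 → 1; chars 11.
Subsquare: 1.84756/0.0833333 → 22 → w, 0.29063/0.0416667 → 6 → g; chars wg.
Extended square: 0.01422/0.00833333 → 1, 0.04063/0.00416667 → 9; chars 19.

CI11wg19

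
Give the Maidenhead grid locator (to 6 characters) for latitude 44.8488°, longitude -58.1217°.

GN04wu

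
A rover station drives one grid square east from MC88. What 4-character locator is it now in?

MC98

Longitude square 8; +1 → 9.
The latitude characters are unchanged.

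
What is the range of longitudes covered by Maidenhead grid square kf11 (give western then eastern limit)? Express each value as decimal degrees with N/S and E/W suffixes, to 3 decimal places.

22.000° E, 24.000° E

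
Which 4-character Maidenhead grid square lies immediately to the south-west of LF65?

LF54

Longitude square 6; −1 → 5.
Latitude square 5; −1 → 4.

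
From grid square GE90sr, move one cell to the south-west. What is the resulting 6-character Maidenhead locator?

Longitude subsquare s = 18; −1 → 17 = r.
Latitude subsquare r = 17; −1 → 16 = q.

GE90rq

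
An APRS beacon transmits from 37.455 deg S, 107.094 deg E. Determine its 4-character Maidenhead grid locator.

Shift to the Maidenhead origin (180°W, 90°S): lon 287.09, lat 52.55.
Field: 287.09/20 → 14 → O, 52.55/10 → 5 → F; chars OF.
Square: 7.09/2 → 3, 2.55/1 → 2; chars 32.

OF32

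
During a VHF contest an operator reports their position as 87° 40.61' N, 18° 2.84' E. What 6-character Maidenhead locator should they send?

JR97aq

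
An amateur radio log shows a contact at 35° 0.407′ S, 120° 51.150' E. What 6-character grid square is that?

PF04kx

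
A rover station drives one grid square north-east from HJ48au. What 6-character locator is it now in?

HJ48bv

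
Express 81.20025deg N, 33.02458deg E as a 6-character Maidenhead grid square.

KR61me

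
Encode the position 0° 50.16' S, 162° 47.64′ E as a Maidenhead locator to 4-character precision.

RI19

Add 180° to longitude and 90° to latitude: 342.79, 89.16.
Field: lon ⌊342.79/20⌋ = 17 → R; lat ⌊89.16/10⌋ = 8 → I.
Square: lon ⌊2.79/2⌋ = 1; lat ⌊9.16/1⌋ = 9.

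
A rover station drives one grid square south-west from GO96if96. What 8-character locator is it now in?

GO96if85

Longitude extended square 9; −1 → 8.
Latitude extended square 6; −1 → 5.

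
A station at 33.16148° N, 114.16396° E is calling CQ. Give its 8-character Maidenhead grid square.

Add 180° to longitude and 90° to latitude: 294.16396, 123.16148.
Field: lon ⌊294.16396/20⌋ = 14 → O; lat ⌊123.16148/10⌋ = 12 → M.
Square: lon ⌊14.16396/2⌋ = 7; lat ⌊3.16148/1⌋ = 3.
Subsquare: lon ⌊0.16396/0.0833333⌋ = 1 → b; lat ⌊0.16148/0.0416667⌋ = 3 → d.
Extended square: lon ⌊0.08063/0.00833333⌋ = 9; lat ⌊0.03648/0.00416667⌋ = 8.

OM73bd98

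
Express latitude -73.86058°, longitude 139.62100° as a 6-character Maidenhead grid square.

Offset from 180°W / 90°S: lon 319.6210°, lat 16.1394°.
Field (20°×10°, letters A–R): lon ⌊319.6210/20⌋ = 15 → P; lat ⌊16.1394/10⌋ = 1 → B.
Square (2°×1°, digits 0–9): lon ⌊19.6210/2⌋ = 9; lat ⌊6.1394/1⌋ = 6.
Subsquare (5′×2.5′, letters a–x): lon ⌊1.6210/0.0833333⌋ = 19 → t; lat ⌊0.1394/0.0416667⌋ = 3 → d.

PB96td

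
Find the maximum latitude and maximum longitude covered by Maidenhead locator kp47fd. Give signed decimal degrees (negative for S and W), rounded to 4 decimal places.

Field K=10, P=15: +10·20° lon, +15·10° lat → SW at lon 20°, lat 60°.
Square 4, 7: +4·2° lon, +7·1° lat → SW at lon 28°, lat 67°.
Subsquare f=5, d=3: +5·0.0833333° lon, +3·0.0416667° lat → SW at lon 28.4167°, lat 67.125°.
Cell spans 0.0833333° lon × 0.0416667° lat. NE corner is SW corner plus one full cell.
latitude 67.1667, longitude 28.5000.

67.1667, 28.5000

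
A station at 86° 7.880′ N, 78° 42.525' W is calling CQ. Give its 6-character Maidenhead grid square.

Add 180° to longitude and 90° to latitude: 101.2913, 176.1313.
Field (20°×10°, letters A–R): lon ⌊101.2913/20⌋ = 5 → F; lat ⌊176.1313/10⌋ = 17 → R.
Square (2°×1°, digits 0–9): lon ⌊1.2913/2⌋ = 0; lat ⌊6.1313/1⌋ = 6.
Subsquare (5′×2.5′, letters a–x): lon ⌊1.2913/0.0833333⌋ = 15 → p; lat ⌊0.1313/0.0416667⌋ = 3 → d.

FR06pd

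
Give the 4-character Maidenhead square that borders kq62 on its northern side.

Latitude square 2; +1 → 3.
The longitude characters are unchanged.

KQ63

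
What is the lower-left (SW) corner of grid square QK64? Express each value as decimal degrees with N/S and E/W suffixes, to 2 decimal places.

Field Q=16, K=10: +16·20° lon, +10·10° lat → SW at lon 140°, lat 10°.
Square 6, 4: +6·2° lon, +4·1° lat → SW at lon 152°, lat 14°.
latitude 14.00° N, longitude 152.00° E.

14.00° N, 152.00° E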